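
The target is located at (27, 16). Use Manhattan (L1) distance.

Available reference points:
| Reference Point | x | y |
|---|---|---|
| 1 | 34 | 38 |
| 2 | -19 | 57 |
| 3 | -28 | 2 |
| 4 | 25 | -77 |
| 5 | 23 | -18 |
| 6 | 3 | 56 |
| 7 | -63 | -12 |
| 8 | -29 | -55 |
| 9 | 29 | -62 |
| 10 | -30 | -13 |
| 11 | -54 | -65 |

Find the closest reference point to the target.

Distances from (27, 16):
1: |7| + |22| = 7 + 22 = 29
2: |-46| + |41| = 46 + 41 = 87
3: |-55| + |-14| = 55 + 14 = 69
4: |-2| + |-93| = 2 + 93 = 95
5: |-4| + |-34| = 4 + 34 = 38
6: |-24| + |40| = 24 + 40 = 64
7: |-90| + |-28| = 90 + 28 = 118
8: |-56| + |-71| = 56 + 71 = 127
9: |2| + |-78| = 2 + 78 = 80
10: |-57| + |-29| = 57 + 29 = 86
11: |-81| + |-81| = 81 + 81 = 162
Minimum: 1 at 29.

1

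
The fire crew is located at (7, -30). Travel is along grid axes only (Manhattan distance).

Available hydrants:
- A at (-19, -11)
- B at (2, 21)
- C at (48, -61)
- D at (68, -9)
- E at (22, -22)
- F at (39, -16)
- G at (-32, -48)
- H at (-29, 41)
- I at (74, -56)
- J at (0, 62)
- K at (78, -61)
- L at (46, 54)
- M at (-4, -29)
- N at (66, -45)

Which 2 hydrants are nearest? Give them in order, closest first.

M, E

Distances from (7, -30):
A: |-26| + |19| = 26 + 19 = 45
B: |-5| + |51| = 5 + 51 = 56
C: |41| + |-31| = 41 + 31 = 72
D: |61| + |21| = 61 + 21 = 82
E: |15| + |8| = 15 + 8 = 23
F: |32| + |14| = 32 + 14 = 46
G: |-39| + |-18| = 39 + 18 = 57
H: |-36| + |71| = 36 + 71 = 107
I: |67| + |-26| = 67 + 26 = 93
J: |-7| + |92| = 7 + 92 = 99
K: |71| + |-31| = 71 + 31 = 102
L: |39| + |84| = 39 + 84 = 123
M: |-11| + |1| = 11 + 1 = 12
N: |59| + |-15| = 59 + 15 = 74
Sorted: M (12) < E (23) < A (45) < F (46) < …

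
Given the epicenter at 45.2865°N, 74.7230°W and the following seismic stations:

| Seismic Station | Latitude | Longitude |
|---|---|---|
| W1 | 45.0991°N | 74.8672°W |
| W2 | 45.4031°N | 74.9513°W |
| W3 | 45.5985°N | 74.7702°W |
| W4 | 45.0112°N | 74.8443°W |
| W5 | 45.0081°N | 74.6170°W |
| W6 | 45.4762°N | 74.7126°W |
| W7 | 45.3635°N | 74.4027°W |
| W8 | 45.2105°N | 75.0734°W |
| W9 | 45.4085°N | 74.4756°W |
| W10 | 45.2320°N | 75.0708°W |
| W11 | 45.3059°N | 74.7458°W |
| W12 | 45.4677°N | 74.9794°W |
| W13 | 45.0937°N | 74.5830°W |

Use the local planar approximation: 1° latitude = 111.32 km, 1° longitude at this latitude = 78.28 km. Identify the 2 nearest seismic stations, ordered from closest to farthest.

Distances from 45.2865°N, 74.7230°W:
W1: √((-0.1874·111.32)² + (-0.1442·78.28)²) = √(435.196675 + 127.418402) = 23.7195 km
W2: √((0.1166·111.32)² + (-0.2283·78.28)²) = √(168.478116 + 319.384222) = 22.0876 km
W3: √((0.3120·111.32)² + (-0.0472·78.28)²) = √(1206.300710 + 13.651665) = 34.9278 km
W4: √((-0.2753·111.32)² + (-0.1213·78.28)²) = √(939.201588 + 90.161937) = 32.0837 km
W5: √((-0.2784·111.32)² + (0.1060·78.28)²) = √(960.472328 + 68.851493) = 32.0831 km
W6: √((0.1897·111.32)² + (0.0104·78.28)²) = √(445.944752 + 0.662778) = 21.1331 km
W7: √((0.0770·111.32)² + (0.3203·78.28)²) = √(73.473012 + 628.659541) = 26.4978 km
W8: √((-0.0760·111.32)² + (-0.3504·78.28)²) = √(71.577015 + 752.367157) = 28.7044 km
W9: √((0.1220·111.32)² + (0.2474·78.28)²) = √(184.444647 + 375.060238) = 23.6539 km
W10: √((-0.0545·111.32)² + (-0.3478·78.28)²) = √(36.807761 + 741.243314) = 27.8936 km
W11: √((0.0194·111.32)² + (-0.0228·78.28)²) = √(4.663907 + 3.185454) = 2.8017 km
W12: √((0.1812·111.32)² + (-0.2564·78.28)²) = √(406.876664 + 402.844720) = 28.4556 km
W13: √((-0.1928·111.32)² + (0.1400·78.28)²) = √(460.638735 + 120.104065) = 24.0986 km
Sorted: W11 (2.8017 km) < W6 (21.1331 km) < W2 (22.0876 km) < W9 (23.6539 km) < …

W11, W6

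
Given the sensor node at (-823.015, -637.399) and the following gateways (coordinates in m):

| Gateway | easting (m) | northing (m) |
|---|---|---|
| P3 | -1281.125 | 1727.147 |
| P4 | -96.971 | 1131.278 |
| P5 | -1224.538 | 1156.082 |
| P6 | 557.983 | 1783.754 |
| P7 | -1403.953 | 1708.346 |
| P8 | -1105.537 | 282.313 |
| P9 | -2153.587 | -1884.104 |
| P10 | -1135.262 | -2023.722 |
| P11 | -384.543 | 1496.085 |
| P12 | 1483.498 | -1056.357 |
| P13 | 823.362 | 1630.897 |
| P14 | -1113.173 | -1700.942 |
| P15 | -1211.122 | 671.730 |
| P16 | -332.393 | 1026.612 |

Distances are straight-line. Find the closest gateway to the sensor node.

P8

Distances from (-823.015, -637.399):
P3: 2408.515 m
P4: 1911.899 m
P5: 1837.878 m
P6: 2787.317 m
P7: 2416.611 m
P8: 962.127 m
P9: 1823.375 m
P10: 1421.052 m
P11: 2178.075 m
P12: 2344.254 m
P13: 2802.806 m
P14: 1102.413 m
P15: 1365.447 m
P16: 1734.832 m
Minimum: P8 at 962.127 m.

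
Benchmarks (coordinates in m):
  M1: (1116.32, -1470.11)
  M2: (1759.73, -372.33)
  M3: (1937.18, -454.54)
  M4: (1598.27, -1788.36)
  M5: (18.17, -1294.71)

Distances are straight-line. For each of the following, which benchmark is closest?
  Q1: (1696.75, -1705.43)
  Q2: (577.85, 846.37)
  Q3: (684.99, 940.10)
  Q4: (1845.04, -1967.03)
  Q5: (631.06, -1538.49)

Q1 at (1696.75, -1705.43):
  M1: √((-580.43)² + (235.32)²) = √(336898.9849 + 55375.5024) = 626.32 m
  M2: √((62.98)² + (1333.10)²) = √(3966.4804 + 1777155.6100) = 1334.59 m
  M3: √((240.43)² + (1250.89)²) = √(57806.5849 + 1564725.7921) = 1273.79 m
  M4: √((-98.48)² + (-82.93)²) = √(9698.3104 + 6877.3849) = 128.75 m
  M5: √((-1678.58)² + (410.72)²) = √(2817630.8164 + 168690.9184) = 1728.10 m
  → nearest: M4 (128.75 m)
Q2 at (577.85, 846.37):
  M1: √((538.47)² + (-2316.48)²) = √(289949.9409 + 5366079.5904) = 2378.24 m
  M2: √((1181.88)² + (-1218.70)²) = √(1396840.3344 + 1485229.6900) = 1697.67 m
  M3: √((1359.33)² + (-1300.91)²) = √(1847778.0489 + 1692366.8281) = 1881.53 m
  M4: √((1020.42)² + (-2634.73)²) = √(1041256.9764 + 6941802.1729) = 2825.43 m
  M5: √((-559.68)² + (-2141.08)²) = √(313241.7024 + 4584223.5664) = 2213.02 m
  → nearest: M2 (1697.67 m)
Q3 at (684.99, 940.10):
  M1: √((431.33)² + (-2410.21)²) = √(186045.5689 + 5809112.2441) = 2448.50 m
  M2: √((1074.74)² + (-1312.43)²) = √(1155066.0676 + 1722472.5049) = 1696.33 m
  M3: √((1252.19)² + (-1394.64)²) = √(1567979.7961 + 1945020.7296) = 1874.30 m
  M4: √((913.28)² + (-2728.46)²) = √(834080.3584 + 7444493.9716) = 2877.25 m
  M5: √((-666.82)² + (-2234.81)²) = √(444648.9124 + 4994375.7361) = 2332.17 m
  → nearest: M2 (1696.33 m)
Q4 at (1845.04, -1967.03):
  M1: √((-728.72)² + (496.92)²) = √(531032.8384 + 246929.4864) = 882.02 m
  M2: √((-85.31)² + (1594.70)²) = √(7277.7961 + 2543068.0900) = 1596.98 m
  M3: √((92.14)² + (1512.49)²) = √(8489.7796 + 2287626.0001) = 1515.29 m
  M4: √((-246.77)² + (178.67)²) = √(60895.4329 + 31922.9689) = 304.66 m
  M5: √((-1826.87)² + (672.32)²) = √(3337453.9969 + 452014.1824) = 1946.66 m
  → nearest: M4 (304.66 m)
Q5 at (631.06, -1538.49):
  M1: √((485.26)² + (68.38)²) = √(235477.2676 + 4675.8244) = 490.05 m
  M2: √((1128.67)² + (1166.16)²) = √(1273895.9689 + 1359929.1456) = 1622.91 m
  M3: √((1306.12)² + (1083.95)²) = √(1705949.4544 + 1174947.6025) = 1697.32 m
  M4: √((967.21)² + (-249.87)²) = √(935495.1841 + 62435.0169) = 998.96 m
  M5: √((-612.89)² + (243.78)²) = √(375634.1521 + 59428.6884) = 659.59 m
  → nearest: M1 (490.05 m)

Q1→M4; Q2→M2; Q3→M2; Q4→M4; Q5→M1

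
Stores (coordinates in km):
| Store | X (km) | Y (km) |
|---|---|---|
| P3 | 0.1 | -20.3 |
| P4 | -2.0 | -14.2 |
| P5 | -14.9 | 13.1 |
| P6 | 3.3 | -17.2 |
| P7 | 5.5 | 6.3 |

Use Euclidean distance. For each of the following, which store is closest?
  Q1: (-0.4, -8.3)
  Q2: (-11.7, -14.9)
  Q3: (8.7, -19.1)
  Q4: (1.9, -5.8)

Q1 at (-0.4, -8.3):
  P3: √((0.5)² + (-12.0)²) = √(0.250 + 144.000) = 12.0 km
  P4: √((-1.6)² + (-5.9)²) = √(2.560 + 34.810) = 6.1 km
  P5: √((-14.5)² + (21.4)²) = √(210.250 + 457.960) = 25.8 km
  P6: √((3.7)² + (-8.9)²) = √(13.690 + 79.210) = 9.6 km
  P7: √((5.9)² + (14.6)²) = √(34.810 + 213.160) = 15.7 km
  → nearest: P4 (6.1 km)
Q2 at (-11.7, -14.9):
  P3: √((11.8)² + (-5.4)²) = √(139.240 + 29.160) = 13.0 km
  P4: √((9.7)² + (0.7)²) = √(94.090 + 0.490) = 9.7 km
  P5: √((-3.2)² + (28.0)²) = √(10.240 + 784.000) = 28.2 km
  P6: √((15.0)² + (-2.3)²) = √(225.000 + 5.290) = 15.2 km
  P7: √((17.2)² + (21.2)²) = √(295.840 + 449.440) = 27.3 km
  → nearest: P4 (9.7 km)
Q3 at (8.7, -19.1):
  P3: √((-8.6)² + (-1.2)²) = √(73.960 + 1.440) = 8.7 km
  P4: √((-10.7)² + (4.9)²) = √(114.490 + 24.010) = 11.8 km
  P5: √((-23.6)² + (32.2)²) = √(556.960 + 1036.840) = 39.9 km
  P6: √((-5.4)² + (1.9)²) = √(29.160 + 3.610) = 5.7 km
  P7: √((-3.2)² + (25.4)²) = √(10.240 + 645.160) = 25.6 km
  → nearest: P6 (5.7 km)
Q4 at (1.9, -5.8):
  P3: √((-1.8)² + (-14.5)²) = √(3.240 + 210.250) = 14.6 km
  P4: √((-3.9)² + (-8.4)²) = √(15.210 + 70.560) = 9.3 km
  P5: √((-16.8)² + (18.9)²) = √(282.240 + 357.210) = 25.3 km
  P6: √((1.4)² + (-11.4)²) = √(1.960 + 129.960) = 11.5 km
  P7: √((3.6)² + (12.1)²) = √(12.960 + 146.410) = 12.6 km
  → nearest: P4 (9.3 km)

Q1→P4; Q2→P4; Q3→P6; Q4→P4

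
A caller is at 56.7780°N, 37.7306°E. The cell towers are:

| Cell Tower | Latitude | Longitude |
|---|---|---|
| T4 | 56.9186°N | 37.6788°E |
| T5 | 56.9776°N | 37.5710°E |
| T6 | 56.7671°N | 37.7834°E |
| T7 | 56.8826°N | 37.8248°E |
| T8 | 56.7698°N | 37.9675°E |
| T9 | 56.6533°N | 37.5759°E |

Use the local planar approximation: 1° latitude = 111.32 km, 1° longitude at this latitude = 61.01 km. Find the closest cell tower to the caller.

T6

Distances from 56.7780°N, 37.7306°E:
T4: √((0.1406·111.32)² + (-0.0518·61.01)²) = √(244.972332 + 9.987610) = 15.9675 km
T5: √((0.1996·111.32)² + (-0.1596·61.01)²) = √(493.704936 + 94.812986) = 24.2594 km
T6: √((-0.0109·111.32)² + (0.0528·61.01)²) = √(1.472310 + 10.376954) = 3.4423 km
T7: √((0.1046·111.32)² + (0.0942·61.01)²) = √(135.584413 + 33.029641) = 12.9851 km
T8: √((-0.0082·111.32)² + (0.2369·61.01)²) = √(0.833248 + 208.896985) = 14.4821 km
T9: √((-0.1247·111.32)² + (-0.1547·61.01)²) = √(192.698930 + 89.080506) = 16.7863 km
Minimum: T6 at 3.4423 km.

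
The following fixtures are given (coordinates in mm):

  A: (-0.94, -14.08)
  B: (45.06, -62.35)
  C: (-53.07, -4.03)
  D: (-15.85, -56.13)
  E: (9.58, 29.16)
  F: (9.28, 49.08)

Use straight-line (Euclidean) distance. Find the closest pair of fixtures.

E and F

Pairwise distances:
E–F: 19.92 mm
A–E: 44.50 mm
A–D: 44.62 mm
A–C: 53.09 mm
B–D: 61.23 mm
A–F: 63.98 mm
C–D: 64.03 mm
A–B: 66.68 mm
C–E: 70.90 mm
C–F: 81.90 mm
D–E: 89.00 mm
B–E: 98.15 mm
D–F: 108.17 mm
B–C: 114.15 mm
B–F: 117.03 mm
Closest pair: E–F at 19.92 mm.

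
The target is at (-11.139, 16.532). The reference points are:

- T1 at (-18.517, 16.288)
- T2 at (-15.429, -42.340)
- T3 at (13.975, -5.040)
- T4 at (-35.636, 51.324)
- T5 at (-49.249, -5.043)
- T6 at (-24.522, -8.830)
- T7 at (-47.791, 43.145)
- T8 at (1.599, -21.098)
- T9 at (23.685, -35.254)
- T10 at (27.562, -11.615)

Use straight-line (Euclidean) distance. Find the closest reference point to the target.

T1

Distances from (-11.139, 16.532):
T1: 7.382
T2: 59.028
T3: 33.107
T4: 42.551
T5: 43.793
T6: 28.676
T7: 45.295
T8: 39.727
T9: 62.406
T10: 47.854
Minimum: T1 at 7.382.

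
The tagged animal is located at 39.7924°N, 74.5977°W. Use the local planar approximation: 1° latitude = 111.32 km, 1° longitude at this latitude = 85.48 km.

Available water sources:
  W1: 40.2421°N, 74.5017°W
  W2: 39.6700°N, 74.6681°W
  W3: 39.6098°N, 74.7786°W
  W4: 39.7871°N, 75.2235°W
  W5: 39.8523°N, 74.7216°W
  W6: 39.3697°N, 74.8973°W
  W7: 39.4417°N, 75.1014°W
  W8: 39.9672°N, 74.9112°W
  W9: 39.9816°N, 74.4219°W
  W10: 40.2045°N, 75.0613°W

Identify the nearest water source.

W5

Distances from 39.7924°N, 74.5977°W:
W1: 50.7287 km
W2: 14.8953 km
W3: 25.5402 km
W4: 53.4966 km
W5: 12.5153 km
W6: 53.5727 km
W7: 58.1202 km
W8: 33.1176 km
W9: 25.8731 km
W10: 60.6212 km
Minimum: W5 at 12.5153 km.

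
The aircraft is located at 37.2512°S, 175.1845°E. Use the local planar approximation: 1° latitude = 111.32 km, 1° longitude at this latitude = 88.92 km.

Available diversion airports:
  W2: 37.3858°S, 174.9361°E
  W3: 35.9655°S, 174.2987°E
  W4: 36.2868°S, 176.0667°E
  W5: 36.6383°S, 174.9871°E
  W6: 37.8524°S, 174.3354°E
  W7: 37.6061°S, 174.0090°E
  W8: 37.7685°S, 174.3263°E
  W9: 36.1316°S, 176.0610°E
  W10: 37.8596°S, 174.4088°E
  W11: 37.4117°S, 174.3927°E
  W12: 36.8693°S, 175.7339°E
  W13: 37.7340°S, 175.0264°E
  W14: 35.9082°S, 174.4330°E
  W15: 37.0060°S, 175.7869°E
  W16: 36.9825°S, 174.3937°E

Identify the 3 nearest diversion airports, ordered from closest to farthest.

Distances from 37.2512°S, 175.1845°E:
W2: 26.6904 km
W3: 163.3661 km
W4: 132.9631 km
W5: 70.4497 km
W6: 100.8939 km
W7: 111.7426 km
W8: 95.6008 km
W9: 146.9966 km
W10: 96.6672 km
W11: 72.6385 km
W12: 64.7607 km
W13: 55.5535 km
W14: 163.7573 km
W15: 60.1191 km
W16: 76.4154 km
Sorted: W2 (26.6904 km) < W13 (55.5535 km) < W15 (60.1191 km) < W12 (64.7607 km) < W5 (70.4497 km) < …

W2, W13, W15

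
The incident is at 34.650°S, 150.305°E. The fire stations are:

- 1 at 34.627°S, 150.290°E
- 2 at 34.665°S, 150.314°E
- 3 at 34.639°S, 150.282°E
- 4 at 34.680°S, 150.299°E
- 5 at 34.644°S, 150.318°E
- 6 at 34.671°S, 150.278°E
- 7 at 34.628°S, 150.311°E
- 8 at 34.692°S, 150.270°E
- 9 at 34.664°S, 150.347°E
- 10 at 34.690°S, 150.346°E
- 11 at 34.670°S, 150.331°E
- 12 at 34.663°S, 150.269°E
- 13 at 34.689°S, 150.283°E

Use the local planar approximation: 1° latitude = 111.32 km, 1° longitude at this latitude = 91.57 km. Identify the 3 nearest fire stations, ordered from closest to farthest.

5, 2, 3

Distances from 34.650°S, 150.305°E:
1: 2.906 km
2: 1.862 km
3: 2.436 km
4: 3.384 km
5: 1.365 km
6: 3.403 km
7: 2.510 km
8: 5.668 km
9: 4.150 km
10: 5.824 km
11: 3.260 km
12: 3.600 km
13: 4.786 km
Sorted: 5 (1.365 km) < 2 (1.862 km) < 3 (2.436 km) < 7 (2.510 km) < 1 (2.906 km) < …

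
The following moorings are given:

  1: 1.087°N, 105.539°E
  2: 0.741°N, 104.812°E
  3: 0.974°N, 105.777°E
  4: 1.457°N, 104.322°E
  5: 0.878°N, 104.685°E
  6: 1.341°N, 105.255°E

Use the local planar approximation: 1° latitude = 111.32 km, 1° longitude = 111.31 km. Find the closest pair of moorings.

Pairwise distances:
2–5: 20.795 km
1–3: 29.327 km
1–6: 42.412 km
3–6: 71.029 km
4–5: 76.072 km
5–6: 81.743 km
2–6: 83.022 km
1–2: 89.621 km
2–4: 96.580 km
1–5: 97.865 km
4–6: 104.652 km
2–3: 110.501 km
3–5: 122.019 km
1–4: 141.588 km
3–4: 170.648 km
Closest pair: 2–5 at 20.795 km.

2 and 5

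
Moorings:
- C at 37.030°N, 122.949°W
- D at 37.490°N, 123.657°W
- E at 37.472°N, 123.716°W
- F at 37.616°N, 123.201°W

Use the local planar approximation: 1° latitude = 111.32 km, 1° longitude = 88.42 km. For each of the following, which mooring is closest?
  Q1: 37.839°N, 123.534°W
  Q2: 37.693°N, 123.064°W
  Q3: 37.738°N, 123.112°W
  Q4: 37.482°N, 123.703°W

Q1 at 37.839°N, 123.534°W:
  C: 103.856 km
  D: 40.344 km
  E: 43.910 km
  F: 38.512 km
  → nearest: F (38.512 km)
Q2 at 37.693°N, 123.064°W:
  C: 74.502 km
  D: 57.095 km
  E: 62.680 km
  F: 14.840 km
  → nearest: F (14.840 km)
Q3 at 37.738°N, 123.112°W:
  C: 80.121 km
  D: 55.537 km
  E: 61.065 km
  F: 15.696 km
  → nearest: F (15.696 km)
Q4 at 37.482°N, 123.703°W:
  C: 83.525 km
  D: 4.164 km
  E: 1.600 km
  F: 46.826 km
  → nearest: E (1.600 km)

Q1→F; Q2→F; Q3→F; Q4→E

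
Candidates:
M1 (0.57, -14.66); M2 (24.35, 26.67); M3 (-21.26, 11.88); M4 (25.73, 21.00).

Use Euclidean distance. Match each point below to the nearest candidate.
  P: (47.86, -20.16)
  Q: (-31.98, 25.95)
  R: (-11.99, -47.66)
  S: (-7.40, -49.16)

P at (47.86, -20.16):
  M1: √((-47.29)² + (5.50)²) = √(2236.3441 + 30.2500) = 47.61
  M2: √((-23.51)² + (46.83)²) = √(552.7201 + 2193.0489) = 52.40
  M3: √((-69.12)² + (32.04)²) = √(4777.5744 + 1026.5616) = 76.18
  M4: √((-22.13)² + (41.16)²) = √(489.7369 + 1694.1456) = 46.73
  → nearest: M4 (46.73)
Q at (-31.98, 25.95):
  M1: √((32.55)² + (-40.61)²) = √(1059.5025 + 1649.1721) = 52.04
  M2: √((56.33)² + (0.72)²) = √(3173.0689 + 0.5184) = 56.33
  M3: √((10.72)² + (-14.07)²) = √(114.9184 + 197.9649) = 17.69
  M4: √((57.71)² + (-4.95)²) = √(3330.4441 + 24.5025) = 57.92
  → nearest: M3 (17.69)
R at (-11.99, -47.66):
  M1: √((12.56)² + (33.00)²) = √(157.7536 + 1089.0000) = 35.31
  M2: √((36.34)² + (74.33)²) = √(1320.5956 + 5524.9489) = 82.74
  M3: √((-9.27)² + (59.54)²) = √(85.9329 + 3545.0116) = 60.26
  M4: √((37.72)² + (68.66)²) = √(1422.7984 + 4714.1956) = 78.34
  → nearest: M1 (35.31)
S at (-7.40, -49.16):
  M1: √((7.97)² + (34.50)²) = √(63.5209 + 1190.2500) = 35.41
  M2: √((31.75)² + (75.83)²) = √(1008.0625 + 5750.1889) = 82.21
  M3: √((-13.86)² + (61.04)²) = √(192.0996 + 3725.8816) = 62.59
  M4: √((33.13)² + (70.16)²) = √(1097.5969 + 4922.4256) = 77.59
  → nearest: M1 (35.41)

P→M4; Q→M3; R→M1; S→M1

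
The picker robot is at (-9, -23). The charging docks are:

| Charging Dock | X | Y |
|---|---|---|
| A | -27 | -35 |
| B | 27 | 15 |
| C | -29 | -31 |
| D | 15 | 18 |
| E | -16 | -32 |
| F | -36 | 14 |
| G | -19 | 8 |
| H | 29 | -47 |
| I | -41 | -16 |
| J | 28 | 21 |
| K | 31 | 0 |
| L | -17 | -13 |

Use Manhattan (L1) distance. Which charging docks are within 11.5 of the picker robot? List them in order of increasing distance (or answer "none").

Distances from (-9, -23):
A: 30
B: 74
C: 28
D: 65
E: 16
F: 64
G: 41
H: 62
I: 39
J: 81
K: 63
L: 18
Threshold 11.5: none within range.

none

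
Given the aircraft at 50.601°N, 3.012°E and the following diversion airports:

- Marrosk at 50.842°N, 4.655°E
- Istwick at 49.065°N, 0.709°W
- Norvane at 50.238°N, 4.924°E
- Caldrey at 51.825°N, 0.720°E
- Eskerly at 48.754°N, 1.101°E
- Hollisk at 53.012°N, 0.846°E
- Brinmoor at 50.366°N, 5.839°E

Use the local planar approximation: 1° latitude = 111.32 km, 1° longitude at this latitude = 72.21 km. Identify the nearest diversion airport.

Marrosk

Distances from 50.601°N, 3.012°E:
Marrosk: √((0.241·111.32)² + (1.643·72.21)²) = √(719.74802 + 14075.69400) = 121.637 km
Istwick: √((-1.536·111.32)² + (-3.721·72.21)²) = √(29236.73200 + 72196.14858) = 318.485 km
Norvane: √((-0.363·111.32)² + (1.912·72.21)²) = √(1632.90021 + 19062.08781) = 143.858 km
Caldrey: √((1.224·111.32)² + (-2.292·72.21)²) = √(18565.61033 + 27392.01095) = 214.377 km
Eskerly: √((-1.847·111.32)² + (-1.911·72.21)²) = √(42274.66611 + 19042.15360) = 247.622 km
Hollisk: √((2.411·111.32)² + (-2.166·72.21)²) = √(72034.54479 + 24463.10586) = 310.641 km
Brinmoor: √((-0.235·111.32)² + (2.827·72.21)²) = √(684.35606 + 41672.18831) = 205.807 km
Minimum: Marrosk at 121.637 km.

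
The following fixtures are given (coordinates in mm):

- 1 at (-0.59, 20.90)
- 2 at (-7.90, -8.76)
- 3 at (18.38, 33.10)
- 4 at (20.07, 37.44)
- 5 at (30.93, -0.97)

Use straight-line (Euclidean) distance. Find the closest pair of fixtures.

Pairwise distances:
3–4: 4.66 mm
1–3: 22.55 mm
1–4: 26.47 mm
1–2: 30.55 mm
3–5: 36.31 mm
1–5: 38.36 mm
2–5: 39.60 mm
4–5: 39.92 mm
2–3: 49.43 mm
2–4: 54.01 mm
Closest pair: 3–4 at 4.66 mm.

3 and 4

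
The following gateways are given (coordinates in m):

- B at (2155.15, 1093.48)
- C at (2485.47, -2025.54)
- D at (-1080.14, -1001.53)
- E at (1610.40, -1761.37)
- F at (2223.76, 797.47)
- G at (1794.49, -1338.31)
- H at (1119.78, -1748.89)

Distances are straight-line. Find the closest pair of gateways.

Pairwise distances:
B–C: 3136.46 m
B–D: 3854.37 m
B–E: 2906.36 m
B–F: 303.86 m
B–G: 2458.39 m
B–H: 3025.07 m
C–D: 3709.74 m
C–E: 914.08 m
C–F: 2835.12 m
C–G: 974.55 m
C–H: 1393.43 m
D–E: 2795.78 m
D–F: 3761.94 m
D–G: 2894.29 m
D–H: 2323.40 m
E–F: 2631.33 m
E–G: 461.38 m
E–H: 490.78 m
F–G: 2178.49 m
F–H: 2775.38 m
G–H: 789.82 m
Closest pair: B–F at 303.86 m.

B and F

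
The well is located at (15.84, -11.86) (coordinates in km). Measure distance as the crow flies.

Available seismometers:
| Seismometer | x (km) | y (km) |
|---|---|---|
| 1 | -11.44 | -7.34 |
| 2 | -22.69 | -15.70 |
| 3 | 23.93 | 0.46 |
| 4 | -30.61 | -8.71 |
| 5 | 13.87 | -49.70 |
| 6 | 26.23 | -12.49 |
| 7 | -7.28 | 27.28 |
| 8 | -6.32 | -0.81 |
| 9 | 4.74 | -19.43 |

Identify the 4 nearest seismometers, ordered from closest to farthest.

Distances from (15.84, -11.86):
1: 27.65 km
2: 38.72 km
3: 14.74 km
4: 46.56 km
5: 37.89 km
6: 10.41 km
7: 45.46 km
8: 24.76 km
9: 13.44 km
Sorted: 6 (10.41 km) < 9 (13.44 km) < 3 (14.74 km) < 8 (24.76 km) < 1 (27.65 km) < 5 (37.89 km) < …

6, 9, 3, 8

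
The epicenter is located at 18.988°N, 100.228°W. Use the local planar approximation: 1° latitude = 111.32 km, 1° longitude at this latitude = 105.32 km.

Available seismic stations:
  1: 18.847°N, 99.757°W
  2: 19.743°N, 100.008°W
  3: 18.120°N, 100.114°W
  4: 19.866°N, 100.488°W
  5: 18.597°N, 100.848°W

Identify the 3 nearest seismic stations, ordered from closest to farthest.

1, 5, 2

Distances from 18.988°N, 100.228°W:
1: 52.030 km
2: 87.182 km
3: 97.369 km
4: 101.502 km
5: 78.476 km
Sorted: 1 (52.030 km) < 5 (78.476 km) < 2 (87.182 km) < 3 (97.369 km) < 4 (101.502 km)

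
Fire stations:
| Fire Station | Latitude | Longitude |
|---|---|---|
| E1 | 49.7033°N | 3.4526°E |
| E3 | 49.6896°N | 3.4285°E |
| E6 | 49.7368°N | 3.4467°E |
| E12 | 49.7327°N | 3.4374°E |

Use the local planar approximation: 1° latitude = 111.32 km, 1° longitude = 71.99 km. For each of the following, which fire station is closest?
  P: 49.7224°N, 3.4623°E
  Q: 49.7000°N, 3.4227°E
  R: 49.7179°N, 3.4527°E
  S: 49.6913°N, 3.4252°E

P at 49.7224°N, 3.4623°E:
  E1: √((-0.0191·111.32)² + (-0.0097·71.99)²) = √(4.520777 + 0.487627) = 2.2379 km
  E3: √((-0.0328·111.32)² + (-0.0338·71.99)²) = √(13.331962 + 5.920764) = 4.3878 km
  E6: √((0.0144·111.32)² + (-0.0156·71.99)²) = √(2.569635 + 1.261228) = 1.9573 km
  E12: √((0.0103·111.32)² + (-0.0249·71.99)²) = √(1.314682 + 3.213239) = 2.1279 km
  → nearest: E6 (1.9573 km)
Q at 49.7000°N, 3.4227°E:
  E1: √((0.0033·111.32)² + (0.0299·71.99)²) = √(0.134950 + 4.633261) = 2.1836 km
  E3: √((-0.0104·111.32)² + (0.0058·71.99)²) = √(1.340334 + 0.174341) = 1.2307 km
  E6: √((0.0368·111.32)² + (0.0240·71.99)²) = √(16.781935 + 2.985155) = 4.4460 km
  E12: √((0.0327·111.32)² + (0.0147·71.99)²) = √(13.250794 + 1.119899) = 3.7909 km
  → nearest: E3 (1.2307 km)
R at 49.7179°N, 3.4527°E:
  E1: √((-0.0146·111.32)² + (-0.0001·71.99)²) = √(2.641509 + 0.000052) = 1.6253 km
  E3: √((-0.0283·111.32)² + (-0.0242·71.99)²) = √(9.924743 + 3.035114) = 3.6000 km
  E6: √((0.0189·111.32)² + (-0.0060·71.99)²) = √(4.426597 + 0.186572) = 2.1478 km
  E12: √((0.0148·111.32)² + (-0.0153·71.99)²) = √(2.714375 + 1.213185) = 1.9818 km
  → nearest: E1 (1.6253 km)
S at 49.6913°N, 3.4252°E:
  E1: √((0.0120·111.32)² + (0.0274·71.99)²) = √(1.784469 + 3.890859) = 2.3823 km
  E3: √((-0.0017·111.32)² + (0.0033·71.99)²) = √(0.035813 + 0.056438) = 0.3037 km
  E6: √((0.0455·111.32)² + (0.0215·71.99)²) = √(25.654833 + 2.395638) = 5.2963 km
  E12: √((0.0414·111.32)² + (0.0122·71.99)²) = √(21.239636 + 0.771372) = 4.6916 km
  → nearest: E3 (0.3037 km)

P→E6; Q→E3; R→E1; S→E3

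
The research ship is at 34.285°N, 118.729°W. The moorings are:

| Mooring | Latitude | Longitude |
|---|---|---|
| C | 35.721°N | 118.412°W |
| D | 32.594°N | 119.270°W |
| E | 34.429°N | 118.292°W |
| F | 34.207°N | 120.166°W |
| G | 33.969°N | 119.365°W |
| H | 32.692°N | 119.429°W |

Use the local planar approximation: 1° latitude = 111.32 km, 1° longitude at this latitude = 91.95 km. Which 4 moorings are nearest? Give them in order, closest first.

E, G, F, C

Distances from 34.285°N, 118.729°W:
C: 162.491 km
D: 194.704 km
E: 43.262 km
F: 132.417 km
G: 68.245 km
H: 188.652 km
Sorted: E (43.262 km) < G (68.245 km) < F (132.417 km) < C (162.491 km) < H (188.652 km) < D (194.704 km)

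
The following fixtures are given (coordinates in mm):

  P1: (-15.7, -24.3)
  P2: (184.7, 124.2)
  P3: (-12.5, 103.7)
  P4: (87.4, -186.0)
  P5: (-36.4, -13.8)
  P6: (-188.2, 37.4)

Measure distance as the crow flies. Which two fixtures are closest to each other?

Pairwise distances:
P1–P2: 249.4 mm
P1–P3: 128.0 mm
P1–P4: 191.8 mm
P1–P5: 23.2 mm
P1–P6: 183.2 mm
P2–P3: 198.3 mm
P2–P4: 325.1 mm
P2–P5: 260.6 mm
P2–P6: 382.9 mm
P3–P4: 306.4 mm
P3–P5: 119.9 mm
P3–P6: 187.8 mm
P4–P5: 212.1 mm
P4–P6: 354.8 mm
P5–P6: 160.2 mm
Closest pair: P1–P5 at 23.2 mm.

P1 and P5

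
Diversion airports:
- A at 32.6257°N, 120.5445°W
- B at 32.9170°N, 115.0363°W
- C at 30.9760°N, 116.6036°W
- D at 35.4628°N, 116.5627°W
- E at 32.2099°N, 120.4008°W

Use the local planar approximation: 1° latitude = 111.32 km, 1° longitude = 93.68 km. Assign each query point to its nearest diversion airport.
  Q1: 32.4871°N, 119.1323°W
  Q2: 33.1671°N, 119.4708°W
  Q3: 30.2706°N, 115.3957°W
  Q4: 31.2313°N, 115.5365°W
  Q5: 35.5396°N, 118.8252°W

Q1→E; Q2→A; Q3→C; Q4→C; Q5→D

Q1 at 32.4871°N, 119.1323°W:
  A: 133.1916 km
  B: 386.6861 km
  C: 290.5387 km
  D: 409.4826 km
  E: 122.7742 km
  → nearest: E (122.7742 km)
Q2 at 33.1671°N, 119.4708°W:
  A: 117.2582 km
  B: 416.3559 km
  C: 362.8212 km
  D: 373.5346 km
  E: 137.6386 km
  → nearest: A (117.2582 km)
Q3 at 30.2706°N, 115.3957°W:
  A: 548.9849 km
  B: 296.5149 km
  C: 137.7334 km
  D: 588.2439 km
  E: 516.1897 km
  → nearest: C (137.7334 km)
Q4 at 31.2313°N, 115.5365°W:
  A: 494.1618 km
  B: 193.4142 km
  C: 103.9273 km
  D: 480.7603 km
  E: 468.5282 km
  → nearest: C (103.9273 km)
Q5 at 35.5396°N, 118.8252°W:
  A: 362.1615 km
  B: 459.5856 km
  C: 548.9973 km
  D: 212.1234 km
  E: 398.9698 km
  → nearest: D (212.1234 km)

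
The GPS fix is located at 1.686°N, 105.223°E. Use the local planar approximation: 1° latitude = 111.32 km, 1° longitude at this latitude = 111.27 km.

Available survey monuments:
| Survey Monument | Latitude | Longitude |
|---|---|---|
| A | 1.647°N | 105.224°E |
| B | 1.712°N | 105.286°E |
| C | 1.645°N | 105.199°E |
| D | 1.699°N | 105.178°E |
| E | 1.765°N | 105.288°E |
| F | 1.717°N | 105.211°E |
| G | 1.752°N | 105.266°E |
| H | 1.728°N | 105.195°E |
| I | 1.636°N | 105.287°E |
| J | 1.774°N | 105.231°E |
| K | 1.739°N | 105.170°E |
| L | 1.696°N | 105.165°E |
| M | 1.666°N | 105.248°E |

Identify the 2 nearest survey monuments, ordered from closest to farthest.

Distances from 1.686°N, 105.223°E:
A: 4.343 km
B: 7.584 km
C: 5.288 km
D: 5.212 km
E: 11.386 km
F: 3.700 km
G: 8.768 km
H: 5.618 km
I: 9.038 km
J: 9.837 km
K: 8.342 km
L: 6.549 km
M: 3.563 km
Sorted: M (3.563 km) < F (3.700 km) < A (4.343 km) < D (5.212 km) < …

M, F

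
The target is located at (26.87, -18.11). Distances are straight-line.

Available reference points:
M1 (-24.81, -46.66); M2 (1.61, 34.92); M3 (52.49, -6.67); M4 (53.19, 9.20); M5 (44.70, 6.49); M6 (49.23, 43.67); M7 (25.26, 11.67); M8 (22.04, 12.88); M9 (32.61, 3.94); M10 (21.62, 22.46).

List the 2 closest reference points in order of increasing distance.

M9, M3

Distances from (26.87, -18.11):
M1: √((-51.68)² + (-28.55)²) = √(2670.8224 + 815.1025) = 59.04
M2: √((-25.26)² + (53.03)²) = √(638.0676 + 2812.1809) = 58.74
M3: √((25.62)² + (11.44)²) = √(656.3844 + 130.8736) = 28.06
M4: √((26.32)² + (27.31)²) = √(692.7424 + 745.8361) = 37.93
M5: √((17.83)² + (24.60)²) = √(317.9089 + 605.1600) = 30.38
M6: √((22.36)² + (61.78)²) = √(499.9696 + 3816.7684) = 65.70
M7: √((-1.61)² + (29.78)²) = √(2.5921 + 886.8484) = 29.82
M8: √((-4.83)² + (30.99)²) = √(23.3289 + 960.3801) = 31.36
M9: √((5.74)² + (22.05)²) = √(32.9476 + 486.2025) = 22.78
M10: √((-5.25)² + (40.57)²) = √(27.5625 + 1645.9249) = 40.91
Sorted: M9 (22.78) < M3 (28.06) < M7 (29.82) < M5 (30.38) < …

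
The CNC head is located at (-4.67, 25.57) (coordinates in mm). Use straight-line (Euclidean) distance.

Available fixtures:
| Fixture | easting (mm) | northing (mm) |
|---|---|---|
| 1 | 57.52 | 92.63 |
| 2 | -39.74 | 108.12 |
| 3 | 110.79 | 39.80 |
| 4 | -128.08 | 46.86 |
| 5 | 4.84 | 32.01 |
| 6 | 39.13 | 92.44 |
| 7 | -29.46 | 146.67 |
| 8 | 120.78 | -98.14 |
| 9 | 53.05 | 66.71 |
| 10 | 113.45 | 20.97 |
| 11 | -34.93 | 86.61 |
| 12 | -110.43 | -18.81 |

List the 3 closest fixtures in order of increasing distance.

Distances from (-4.67, 25.57):
1: √((62.19)² + (67.06)²) = √(3867.5961 + 4497.0436) = 91.46 mm
2: √((-35.07)² + (82.55)²) = √(1229.9049 + 6814.5025) = 89.69 mm
3: √((115.46)² + (14.23)²) = √(13331.0116 + 202.4929) = 116.33 mm
4: √((-123.41)² + (21.29)²) = √(15230.0281 + 453.2641) = 125.23 mm
5: √((9.51)² + (6.44)²) = √(90.4401 + 41.4736) = 11.49 mm
6: √((43.80)² + (66.87)²) = √(1918.4400 + 4471.5969) = 79.94 mm
7: √((-24.79)² + (121.10)²) = √(614.5441 + 14665.2100) = 123.61 mm
8: √((125.45)² + (-123.71)²) = √(15737.7025 + 15304.1641) = 176.19 mm
9: √((57.72)² + (41.14)²) = √(3331.5984 + 1692.4996) = 70.88 mm
10: √((118.12)² + (-4.60)²) = √(13952.3344 + 21.1600) = 118.21 mm
11: √((-30.26)² + (61.04)²) = √(915.6676 + 3725.8816) = 68.13 mm
12: √((-105.76)² + (-44.38)²) = √(11185.1776 + 1969.5844) = 114.69 mm
Sorted: 5 (11.49 mm) < 11 (68.13 mm) < 9 (70.88 mm) < 6 (79.94 mm) < 2 (89.69 mm) < …

5, 11, 9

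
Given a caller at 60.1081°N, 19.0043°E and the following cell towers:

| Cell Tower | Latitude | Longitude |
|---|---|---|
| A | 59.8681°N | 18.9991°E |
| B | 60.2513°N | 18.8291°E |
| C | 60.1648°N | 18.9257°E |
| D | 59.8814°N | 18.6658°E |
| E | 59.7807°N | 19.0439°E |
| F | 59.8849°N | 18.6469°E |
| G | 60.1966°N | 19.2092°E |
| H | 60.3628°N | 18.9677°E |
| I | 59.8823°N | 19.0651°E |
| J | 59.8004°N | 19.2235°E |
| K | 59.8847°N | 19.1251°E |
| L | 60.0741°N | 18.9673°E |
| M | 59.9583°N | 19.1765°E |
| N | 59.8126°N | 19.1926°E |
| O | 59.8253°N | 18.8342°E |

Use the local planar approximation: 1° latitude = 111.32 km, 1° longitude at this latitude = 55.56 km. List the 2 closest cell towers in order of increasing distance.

Distances from 60.1081°N, 19.0043°E:
A: √((-0.2400·111.32)² + (-0.0052·55.56)²) = √(713.787402 + 0.083470) = 26.7184 km
B: √((0.1432·111.32)² + (-0.1752·55.56)²) = √(254.116246 + 94.752936) = 18.6780 km
C: √((0.0567·111.32)² + (-0.0786·55.56)²) = √(39.839375 + 19.070829) = 7.6753 km
D: √((-0.2267·111.32)² + (-0.3385·55.56)²) = √(636.868011 + 353.705506) = 31.4734 km
E: √((-0.3274·111.32)² + (0.0396·55.56)²) = √(1328.323162 + 4.840774) = 36.5125 km
F: √((-0.2232·111.32)² + (-0.3574·55.56)²) = √(617.354724 + 394.306168) = 31.8066 km
G: √((0.0885·111.32)² + (0.2049·55.56)²) = √(97.058357 + 129.601011) = 15.0552 km
H: √((0.2547·111.32)² + (-0.0366·55.56)²) = √(803.904177 + 4.135106) = 28.4260 km
I: √((-0.2258·111.32)² + (0.0608·55.56)²) = √(631.821311 + 11.411208) = 25.3620 km
J: √((-0.3077·111.32)² + (0.2192·55.56)²) = √(1173.279244 + 148.322000) = 36.3538 km
K: √((-0.2234·111.32)² + (0.1208·55.56)²) = √(618.461590 + 45.046219) = 25.7586 km
L: √((-0.0340·111.32)² + (-0.0370·55.56)²) = √(14.325317 + 4.225985) = 4.3071 km
M: √((-0.1498·111.32)² + (0.1722·55.56)²) = √(278.080171 + 91.535755) = 19.2254 km
N: √((-0.2955·111.32)² + (0.1883·55.56)²) = √(1082.084972 + 109.452356) = 34.5187 km
O: √((-0.2828·111.32)² + (-0.1701·55.56)²) = √(991.071998 + 89.316789) = 32.8693 km
Sorted: L (4.3071 km) < C (7.6753 km) < G (15.0552 km) < B (18.6780 km) < …

L, C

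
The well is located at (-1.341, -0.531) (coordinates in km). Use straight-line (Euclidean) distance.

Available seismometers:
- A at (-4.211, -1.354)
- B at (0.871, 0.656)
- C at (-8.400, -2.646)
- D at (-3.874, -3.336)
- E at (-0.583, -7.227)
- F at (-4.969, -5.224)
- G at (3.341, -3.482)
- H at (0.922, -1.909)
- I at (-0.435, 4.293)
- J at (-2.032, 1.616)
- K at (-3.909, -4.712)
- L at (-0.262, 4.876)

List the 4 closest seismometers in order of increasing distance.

Distances from (-1.341, -0.531):
A: 2.986 km
B: 2.510 km
C: 7.369 km
D: 3.779 km
E: 6.739 km
F: 5.932 km
G: 5.534 km
H: 2.650 km
I: 4.908 km
J: 2.255 km
K: 4.907 km
L: 5.514 km
Sorted: J (2.255 km) < B (2.510 km) < H (2.650 km) < A (2.986 km) < D (3.779 km) < K (4.907 km) < …

J, B, H, A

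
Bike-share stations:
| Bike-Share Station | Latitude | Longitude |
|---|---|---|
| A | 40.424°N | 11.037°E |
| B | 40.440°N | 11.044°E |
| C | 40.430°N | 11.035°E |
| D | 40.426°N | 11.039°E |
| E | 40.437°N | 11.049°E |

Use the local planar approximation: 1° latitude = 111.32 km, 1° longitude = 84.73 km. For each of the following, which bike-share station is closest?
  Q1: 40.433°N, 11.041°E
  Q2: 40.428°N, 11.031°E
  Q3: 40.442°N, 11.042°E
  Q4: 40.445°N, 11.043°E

Q1→C; Q2→C; Q3→B; Q4→B

Q1 at 40.433°N, 11.041°E:
  A: 1.058 km
  B: 0.820 km
  C: 0.608 km
  D: 0.797 km
  E: 0.811 km
  → nearest: C (0.608 km)
Q2 at 40.428°N, 11.031°E:
  A: 0.676 km
  B: 1.731 km
  C: 0.406 km
  D: 0.713 km
  E: 1.825 km
  → nearest: C (0.406 km)
Q3 at 40.442°N, 11.042°E:
  A: 2.048 km
  B: 0.280 km
  C: 1.462 km
  D: 1.799 km
  E: 0.813 km
  → nearest: B (0.280 km)
Q4 at 40.445°N, 11.043°E:
  A: 2.392 km
  B: 0.563 km
  C: 1.802 km
  D: 2.142 km
  E: 1.025 km
  → nearest: B (0.563 km)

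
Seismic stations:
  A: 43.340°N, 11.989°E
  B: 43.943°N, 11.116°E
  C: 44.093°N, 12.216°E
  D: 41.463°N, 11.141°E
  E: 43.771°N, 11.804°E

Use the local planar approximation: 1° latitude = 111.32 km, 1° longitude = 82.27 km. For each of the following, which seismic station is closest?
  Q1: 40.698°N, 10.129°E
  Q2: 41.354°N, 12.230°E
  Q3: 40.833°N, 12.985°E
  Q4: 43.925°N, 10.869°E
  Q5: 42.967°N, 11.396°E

Q1→D; Q2→D; Q3→D; Q4→B; Q5→A

Q1 at 40.698°N, 10.129°E:
  A: 331.534 km
  B: 370.247 km
  C: 415.105 km
  D: 119.096 km
  E: 368.799 km
  → nearest: D (119.096 km)
Q2 at 41.354°N, 12.230°E:
  A: 221.969 km
  B: 302.429 km
  C: 304.908 km
  D: 90.410 km
  E: 271.333 km
  → nearest: D (90.410 km)
Q3 at 40.833°N, 12.985°E:
  A: 290.860 km
  B: 378.815 km
  C: 368.377 km
  D: 167.132 km
  E: 341.185 km
  → nearest: D (167.132 km)
Q4 at 43.925°N, 10.869°E:
  A: 112.832 km
  B: 20.419 km
  C: 112.385 km
  D: 274.982 km
  E: 78.810 km
  → nearest: B (20.419 km)
Q5 at 42.967°N, 11.396°E:
  A: 64.064 km
  B: 111.063 km
  C: 142.347 km
  D: 168.735 km
  E: 95.589 km
  → nearest: A (64.064 km)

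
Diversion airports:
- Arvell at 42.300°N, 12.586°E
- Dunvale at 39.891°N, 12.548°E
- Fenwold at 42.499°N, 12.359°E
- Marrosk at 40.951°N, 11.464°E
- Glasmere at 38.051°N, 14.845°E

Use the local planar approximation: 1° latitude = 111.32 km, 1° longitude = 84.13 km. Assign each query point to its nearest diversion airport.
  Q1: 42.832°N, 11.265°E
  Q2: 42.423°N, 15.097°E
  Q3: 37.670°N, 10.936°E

Q1 at 42.832°N, 11.265°E:
  Arvell: √((-0.532·111.32)² + (1.321·84.13)²) = √(3507.27371 + 12351.15048) = 125.930 km
  Dunvale: √((-2.941·111.32)² + (1.283·84.13)²) = √(107185.60024 + 11650.78239) = 344.727 km
  Fenwold: √((-0.333·111.32)² + (1.094·84.13)²) = √(1374.15228 + 8471.03394) = 99.223 km
  Marrosk: √((-1.881·111.32)² + (0.199·84.13)²) = √(43845.39495 + 280.29021) = 210.061 km
  Glasmere: √((-4.781·111.32)² + (3.580·84.13)²) = √(283259.10769 + 90712.64517) = 611.532 km
  → nearest: Fenwold (99.223 km)
Q2 at 42.423°N, 15.097°E:
  Arvell: √((-0.123·111.32)² + (-2.511·84.13)²) = √(187.48072 + 44626.74418) = 211.694 km
  Dunvale: √((-2.532·111.32)² + (-2.549·84.13)²) = √(79446.32234 + 45987.67450) = 354.167 km
  Fenwold: √((0.076·111.32)² + (-2.738·84.13)²) = √(71.57701 + 53060.17346) = 230.503 km
  Marrosk: √((-1.472·111.32)² + (-3.633·84.13)²) = √(26851.09588 + 93418.43201) = 346.799 km
  Glasmere: √((-4.372·111.32)² + (-0.252·84.13)²) = √(236868.16842 + 449.47222) = 487.153 km
  → nearest: Arvell (211.694 km)
Q3 at 37.670°N, 10.936°E:
  Arvell: √((4.630·111.32)² + (1.650·84.13)²) = √(265649.11741 + 19269.46541) = 533.778 km
  Dunvale: √((2.221·111.32)² + (1.612·84.13)²) = √(61128.46811 + 18392.12258) = 281.994 km
  Fenwold: √((4.829·111.32)² + (1.423·84.13)²) = √(288975.35513 + 14332.15769) = 550.734 km
  Marrosk: √((3.281·111.32)² + (0.528·84.13)²) = √(133400.92964 + 1973.19326) = 367.932 km
  Glasmere: √((0.381·111.32)² + (3.909·84.13)²) = √(1798.85578 + 108151.64231) = 331.588 km
  → nearest: Dunvale (281.994 km)

Q1→Fenwold; Q2→Arvell; Q3→Dunvale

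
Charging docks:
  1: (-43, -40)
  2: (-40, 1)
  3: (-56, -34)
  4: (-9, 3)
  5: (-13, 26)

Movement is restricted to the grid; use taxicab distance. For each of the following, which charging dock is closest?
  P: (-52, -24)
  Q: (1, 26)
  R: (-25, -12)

P→3; Q→5; R→2

P at (-52, -24):
  1: |9| + |-16| = 9 + 16 = 25
  2: |12| + |25| = 12 + 25 = 37
  3: |-4| + |-10| = 4 + 10 = 14
  4: |43| + |27| = 43 + 27 = 70
  5: |39| + |50| = 39 + 50 = 89
  → nearest: 3 (14)
Q at (1, 26):
  1: |-44| + |-66| = 44 + 66 = 110
  2: |-41| + |-25| = 41 + 25 = 66
  3: |-57| + |-60| = 57 + 60 = 117
  4: |-10| + |-23| = 10 + 23 = 33
  5: |-14| + |0| = 14 + 0 = 14
  → nearest: 5 (14)
R at (-25, -12):
  1: |-18| + |-28| = 18 + 28 = 46
  2: |-15| + |13| = 15 + 13 = 28
  3: |-31| + |-22| = 31 + 22 = 53
  4: |16| + |15| = 16 + 15 = 31
  5: |12| + |38| = 12 + 38 = 50
  → nearest: 2 (28)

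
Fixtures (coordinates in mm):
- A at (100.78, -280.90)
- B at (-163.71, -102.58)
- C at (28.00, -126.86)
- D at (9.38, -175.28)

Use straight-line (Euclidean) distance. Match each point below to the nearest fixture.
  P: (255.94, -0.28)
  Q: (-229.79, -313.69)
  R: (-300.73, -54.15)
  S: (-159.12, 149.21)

P at (255.94, -0.28):
  A: 320.66 mm
  B: 431.94 mm
  C: 260.73 mm
  D: 302.35 mm
  → nearest: C (260.73 mm)
Q at (-229.79, -313.69):
  A: 332.19 mm
  B: 221.21 mm
  C: 318.37 mm
  D: 276.33 mm
  → nearest: B (221.21 mm)
R at (-300.73, -54.15):
  A: 461.11 mm
  B: 145.33 mm
  C: 336.68 mm
  D: 332.93 mm
  → nearest: B (145.33 mm)
S at (-159.12, 149.21):
  A: 502.54 mm
  B: 251.83 mm
  C: 333.51 mm
  D: 365.63 mm
  → nearest: B (251.83 mm)

P→C; Q→B; R→B; S→B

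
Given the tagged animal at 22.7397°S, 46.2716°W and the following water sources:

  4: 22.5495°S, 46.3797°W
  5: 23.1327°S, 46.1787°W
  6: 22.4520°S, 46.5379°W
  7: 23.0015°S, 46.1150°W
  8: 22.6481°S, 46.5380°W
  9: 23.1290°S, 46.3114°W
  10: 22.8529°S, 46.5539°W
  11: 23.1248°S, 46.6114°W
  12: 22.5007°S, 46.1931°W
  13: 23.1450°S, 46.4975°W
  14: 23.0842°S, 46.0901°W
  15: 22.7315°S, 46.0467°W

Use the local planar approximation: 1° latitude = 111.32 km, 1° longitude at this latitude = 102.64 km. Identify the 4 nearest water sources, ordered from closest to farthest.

Distances from 22.7397°S, 46.2716°W:
4: 23.9041 km
5: 44.7758 km
6: 42.1047 km
7: 33.2822 km
8: 29.1827 km
9: 43.5290 km
10: 31.5969 km
11: 55.2647 km
12: 27.7988 km
13: 50.7271 km
14: 42.6351 km
15: 23.1018 km
Sorted: 15 (23.1018 km) < 4 (23.9041 km) < 12 (27.7988 km) < 8 (29.1827 km) < 10 (31.5969 km) < 7 (33.2822 km) < …

15, 4, 12, 8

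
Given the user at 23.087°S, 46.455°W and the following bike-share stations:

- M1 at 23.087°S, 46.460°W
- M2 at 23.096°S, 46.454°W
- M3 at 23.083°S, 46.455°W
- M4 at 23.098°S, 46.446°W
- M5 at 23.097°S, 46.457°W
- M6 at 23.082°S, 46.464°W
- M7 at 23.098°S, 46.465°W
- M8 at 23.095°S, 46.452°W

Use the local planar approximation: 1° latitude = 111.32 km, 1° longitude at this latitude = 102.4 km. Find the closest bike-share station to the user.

Distances from 23.087°S, 46.455°W:
M1: √((0.000·111.32)² + (-0.005·102.4)²) = √(0.00000 + 0.26214) = 0.512 km
M2: √((-0.009·111.32)² + (0.001·102.4)²) = √(1.00376 + 0.01049) = 1.007 km
M3: √((0.004·111.32)² + (0.000·102.4)²) = √(0.19827 + 0.00000) = 0.445 km
M4: √((-0.011·111.32)² + (0.009·102.4)²) = √(1.49945 + 0.84935) = 1.533 km
M5: √((-0.010·111.32)² + (-0.002·102.4)²) = √(1.23921 + 0.04194) = 1.132 km
M6: √((0.005·111.32)² + (-0.009·102.4)²) = √(0.30980 + 0.84935) = 1.077 km
M7: √((-0.011·111.32)² + (-0.010·102.4)²) = √(1.49945 + 1.04858) = 1.596 km
M8: √((-0.008·111.32)² + (0.003·102.4)²) = √(0.79310 + 0.09437) = 0.942 km
Minimum: M3 at 0.445 km.

M3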